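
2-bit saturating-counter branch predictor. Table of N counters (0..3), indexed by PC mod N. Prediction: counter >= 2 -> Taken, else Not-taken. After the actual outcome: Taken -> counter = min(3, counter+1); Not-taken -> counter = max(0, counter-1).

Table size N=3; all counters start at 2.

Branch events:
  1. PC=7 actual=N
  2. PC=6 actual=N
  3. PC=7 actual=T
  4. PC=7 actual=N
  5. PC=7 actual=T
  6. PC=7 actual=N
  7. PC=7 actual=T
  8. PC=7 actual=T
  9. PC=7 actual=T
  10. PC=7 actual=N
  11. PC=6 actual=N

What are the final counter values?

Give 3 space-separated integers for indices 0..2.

Answer: 0 2 2

Derivation:
Ev 1: PC=7 idx=1 pred=T actual=N -> ctr[1]=1
Ev 2: PC=6 idx=0 pred=T actual=N -> ctr[0]=1
Ev 3: PC=7 idx=1 pred=N actual=T -> ctr[1]=2
Ev 4: PC=7 idx=1 pred=T actual=N -> ctr[1]=1
Ev 5: PC=7 idx=1 pred=N actual=T -> ctr[1]=2
Ev 6: PC=7 idx=1 pred=T actual=N -> ctr[1]=1
Ev 7: PC=7 idx=1 pred=N actual=T -> ctr[1]=2
Ev 8: PC=7 idx=1 pred=T actual=T -> ctr[1]=3
Ev 9: PC=7 idx=1 pred=T actual=T -> ctr[1]=3
Ev 10: PC=7 idx=1 pred=T actual=N -> ctr[1]=2
Ev 11: PC=6 idx=0 pred=N actual=N -> ctr[0]=0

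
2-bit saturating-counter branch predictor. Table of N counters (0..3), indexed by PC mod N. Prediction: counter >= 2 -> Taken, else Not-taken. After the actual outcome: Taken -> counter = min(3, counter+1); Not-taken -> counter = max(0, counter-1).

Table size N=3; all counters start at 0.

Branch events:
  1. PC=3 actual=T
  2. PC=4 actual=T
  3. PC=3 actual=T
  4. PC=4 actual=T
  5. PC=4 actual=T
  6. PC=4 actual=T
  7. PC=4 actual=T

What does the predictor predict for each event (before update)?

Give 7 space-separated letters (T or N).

Ev 1: PC=3 idx=0 pred=N actual=T -> ctr[0]=1
Ev 2: PC=4 idx=1 pred=N actual=T -> ctr[1]=1
Ev 3: PC=3 idx=0 pred=N actual=T -> ctr[0]=2
Ev 4: PC=4 idx=1 pred=N actual=T -> ctr[1]=2
Ev 5: PC=4 idx=1 pred=T actual=T -> ctr[1]=3
Ev 6: PC=4 idx=1 pred=T actual=T -> ctr[1]=3
Ev 7: PC=4 idx=1 pred=T actual=T -> ctr[1]=3

Answer: N N N N T T T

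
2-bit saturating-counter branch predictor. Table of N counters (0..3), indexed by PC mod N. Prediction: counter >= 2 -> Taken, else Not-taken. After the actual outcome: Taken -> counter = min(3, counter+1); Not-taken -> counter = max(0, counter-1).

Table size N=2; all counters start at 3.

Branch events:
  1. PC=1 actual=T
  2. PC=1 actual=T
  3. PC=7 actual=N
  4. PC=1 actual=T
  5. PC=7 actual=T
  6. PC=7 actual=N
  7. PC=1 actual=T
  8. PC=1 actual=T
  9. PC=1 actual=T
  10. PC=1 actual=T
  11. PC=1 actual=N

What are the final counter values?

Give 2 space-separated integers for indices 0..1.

Ev 1: PC=1 idx=1 pred=T actual=T -> ctr[1]=3
Ev 2: PC=1 idx=1 pred=T actual=T -> ctr[1]=3
Ev 3: PC=7 idx=1 pred=T actual=N -> ctr[1]=2
Ev 4: PC=1 idx=1 pred=T actual=T -> ctr[1]=3
Ev 5: PC=7 idx=1 pred=T actual=T -> ctr[1]=3
Ev 6: PC=7 idx=1 pred=T actual=N -> ctr[1]=2
Ev 7: PC=1 idx=1 pred=T actual=T -> ctr[1]=3
Ev 8: PC=1 idx=1 pred=T actual=T -> ctr[1]=3
Ev 9: PC=1 idx=1 pred=T actual=T -> ctr[1]=3
Ev 10: PC=1 idx=1 pred=T actual=T -> ctr[1]=3
Ev 11: PC=1 idx=1 pred=T actual=N -> ctr[1]=2

Answer: 3 2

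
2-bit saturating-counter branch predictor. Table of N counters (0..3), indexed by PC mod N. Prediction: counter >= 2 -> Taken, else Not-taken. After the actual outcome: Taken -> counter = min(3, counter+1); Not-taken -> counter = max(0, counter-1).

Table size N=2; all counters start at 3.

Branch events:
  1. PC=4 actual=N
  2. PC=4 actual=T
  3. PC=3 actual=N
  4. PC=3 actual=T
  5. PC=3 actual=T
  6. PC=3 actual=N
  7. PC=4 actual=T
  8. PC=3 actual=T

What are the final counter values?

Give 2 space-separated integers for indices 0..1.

Answer: 3 3

Derivation:
Ev 1: PC=4 idx=0 pred=T actual=N -> ctr[0]=2
Ev 2: PC=4 idx=0 pred=T actual=T -> ctr[0]=3
Ev 3: PC=3 idx=1 pred=T actual=N -> ctr[1]=2
Ev 4: PC=3 idx=1 pred=T actual=T -> ctr[1]=3
Ev 5: PC=3 idx=1 pred=T actual=T -> ctr[1]=3
Ev 6: PC=3 idx=1 pred=T actual=N -> ctr[1]=2
Ev 7: PC=4 idx=0 pred=T actual=T -> ctr[0]=3
Ev 8: PC=3 idx=1 pred=T actual=T -> ctr[1]=3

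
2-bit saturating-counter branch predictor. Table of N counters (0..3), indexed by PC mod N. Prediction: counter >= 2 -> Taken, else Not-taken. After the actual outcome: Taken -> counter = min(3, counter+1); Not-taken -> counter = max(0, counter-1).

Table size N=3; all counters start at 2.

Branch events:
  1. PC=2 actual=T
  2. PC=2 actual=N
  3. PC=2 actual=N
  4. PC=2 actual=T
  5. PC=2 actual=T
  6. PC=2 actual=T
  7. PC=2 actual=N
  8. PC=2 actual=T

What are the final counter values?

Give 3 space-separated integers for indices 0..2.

Answer: 2 2 3

Derivation:
Ev 1: PC=2 idx=2 pred=T actual=T -> ctr[2]=3
Ev 2: PC=2 idx=2 pred=T actual=N -> ctr[2]=2
Ev 3: PC=2 idx=2 pred=T actual=N -> ctr[2]=1
Ev 4: PC=2 idx=2 pred=N actual=T -> ctr[2]=2
Ev 5: PC=2 idx=2 pred=T actual=T -> ctr[2]=3
Ev 6: PC=2 idx=2 pred=T actual=T -> ctr[2]=3
Ev 7: PC=2 idx=2 pred=T actual=N -> ctr[2]=2
Ev 8: PC=2 idx=2 pred=T actual=T -> ctr[2]=3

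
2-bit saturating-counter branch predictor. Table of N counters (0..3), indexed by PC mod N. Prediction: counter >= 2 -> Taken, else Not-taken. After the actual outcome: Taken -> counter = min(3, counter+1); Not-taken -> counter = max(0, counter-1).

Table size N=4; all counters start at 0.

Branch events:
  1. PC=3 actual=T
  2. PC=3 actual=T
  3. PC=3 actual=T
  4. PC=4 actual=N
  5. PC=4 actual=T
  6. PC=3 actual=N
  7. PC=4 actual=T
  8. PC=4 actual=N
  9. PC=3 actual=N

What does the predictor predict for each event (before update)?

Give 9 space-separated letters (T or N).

Answer: N N T N N T N T T

Derivation:
Ev 1: PC=3 idx=3 pred=N actual=T -> ctr[3]=1
Ev 2: PC=3 idx=3 pred=N actual=T -> ctr[3]=2
Ev 3: PC=3 idx=3 pred=T actual=T -> ctr[3]=3
Ev 4: PC=4 idx=0 pred=N actual=N -> ctr[0]=0
Ev 5: PC=4 idx=0 pred=N actual=T -> ctr[0]=1
Ev 6: PC=3 idx=3 pred=T actual=N -> ctr[3]=2
Ev 7: PC=4 idx=0 pred=N actual=T -> ctr[0]=2
Ev 8: PC=4 idx=0 pred=T actual=N -> ctr[0]=1
Ev 9: PC=3 idx=3 pred=T actual=N -> ctr[3]=1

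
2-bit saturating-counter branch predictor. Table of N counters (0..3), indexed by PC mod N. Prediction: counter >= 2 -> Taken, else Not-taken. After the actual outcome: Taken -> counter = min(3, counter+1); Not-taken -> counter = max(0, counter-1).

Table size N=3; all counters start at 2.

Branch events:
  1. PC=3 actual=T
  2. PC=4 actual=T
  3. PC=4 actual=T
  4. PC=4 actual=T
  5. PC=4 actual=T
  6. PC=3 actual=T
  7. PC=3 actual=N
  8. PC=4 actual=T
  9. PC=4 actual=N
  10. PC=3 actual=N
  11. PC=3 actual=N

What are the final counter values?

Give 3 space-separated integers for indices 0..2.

Answer: 0 2 2

Derivation:
Ev 1: PC=3 idx=0 pred=T actual=T -> ctr[0]=3
Ev 2: PC=4 idx=1 pred=T actual=T -> ctr[1]=3
Ev 3: PC=4 idx=1 pred=T actual=T -> ctr[1]=3
Ev 4: PC=4 idx=1 pred=T actual=T -> ctr[1]=3
Ev 5: PC=4 idx=1 pred=T actual=T -> ctr[1]=3
Ev 6: PC=3 idx=0 pred=T actual=T -> ctr[0]=3
Ev 7: PC=3 idx=0 pred=T actual=N -> ctr[0]=2
Ev 8: PC=4 idx=1 pred=T actual=T -> ctr[1]=3
Ev 9: PC=4 idx=1 pred=T actual=N -> ctr[1]=2
Ev 10: PC=3 idx=0 pred=T actual=N -> ctr[0]=1
Ev 11: PC=3 idx=0 pred=N actual=N -> ctr[0]=0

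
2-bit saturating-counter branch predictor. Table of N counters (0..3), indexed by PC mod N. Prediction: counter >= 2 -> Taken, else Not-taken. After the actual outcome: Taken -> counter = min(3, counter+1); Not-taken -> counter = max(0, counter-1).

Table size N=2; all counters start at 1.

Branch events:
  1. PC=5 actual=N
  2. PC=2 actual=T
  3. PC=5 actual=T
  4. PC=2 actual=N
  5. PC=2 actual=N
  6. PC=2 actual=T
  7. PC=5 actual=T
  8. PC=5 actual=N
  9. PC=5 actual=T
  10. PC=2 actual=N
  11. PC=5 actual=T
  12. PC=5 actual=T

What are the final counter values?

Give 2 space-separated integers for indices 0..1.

Answer: 0 3

Derivation:
Ev 1: PC=5 idx=1 pred=N actual=N -> ctr[1]=0
Ev 2: PC=2 idx=0 pred=N actual=T -> ctr[0]=2
Ev 3: PC=5 idx=1 pred=N actual=T -> ctr[1]=1
Ev 4: PC=2 idx=0 pred=T actual=N -> ctr[0]=1
Ev 5: PC=2 idx=0 pred=N actual=N -> ctr[0]=0
Ev 6: PC=2 idx=0 pred=N actual=T -> ctr[0]=1
Ev 7: PC=5 idx=1 pred=N actual=T -> ctr[1]=2
Ev 8: PC=5 idx=1 pred=T actual=N -> ctr[1]=1
Ev 9: PC=5 idx=1 pred=N actual=T -> ctr[1]=2
Ev 10: PC=2 idx=0 pred=N actual=N -> ctr[0]=0
Ev 11: PC=5 idx=1 pred=T actual=T -> ctr[1]=3
Ev 12: PC=5 idx=1 pred=T actual=T -> ctr[1]=3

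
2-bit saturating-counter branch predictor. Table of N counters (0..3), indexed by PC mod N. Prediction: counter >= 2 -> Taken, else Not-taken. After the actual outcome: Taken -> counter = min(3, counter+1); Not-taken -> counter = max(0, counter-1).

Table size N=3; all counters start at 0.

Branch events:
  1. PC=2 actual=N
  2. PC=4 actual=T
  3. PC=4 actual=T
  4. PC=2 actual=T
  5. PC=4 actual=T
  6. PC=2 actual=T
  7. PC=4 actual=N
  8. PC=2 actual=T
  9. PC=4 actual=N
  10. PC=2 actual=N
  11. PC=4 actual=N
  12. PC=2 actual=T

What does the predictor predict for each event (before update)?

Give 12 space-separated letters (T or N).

Answer: N N N N T N T T T T N T

Derivation:
Ev 1: PC=2 idx=2 pred=N actual=N -> ctr[2]=0
Ev 2: PC=4 idx=1 pred=N actual=T -> ctr[1]=1
Ev 3: PC=4 idx=1 pred=N actual=T -> ctr[1]=2
Ev 4: PC=2 idx=2 pred=N actual=T -> ctr[2]=1
Ev 5: PC=4 idx=1 pred=T actual=T -> ctr[1]=3
Ev 6: PC=2 idx=2 pred=N actual=T -> ctr[2]=2
Ev 7: PC=4 idx=1 pred=T actual=N -> ctr[1]=2
Ev 8: PC=2 idx=2 pred=T actual=T -> ctr[2]=3
Ev 9: PC=4 idx=1 pred=T actual=N -> ctr[1]=1
Ev 10: PC=2 idx=2 pred=T actual=N -> ctr[2]=2
Ev 11: PC=4 idx=1 pred=N actual=N -> ctr[1]=0
Ev 12: PC=2 idx=2 pred=T actual=T -> ctr[2]=3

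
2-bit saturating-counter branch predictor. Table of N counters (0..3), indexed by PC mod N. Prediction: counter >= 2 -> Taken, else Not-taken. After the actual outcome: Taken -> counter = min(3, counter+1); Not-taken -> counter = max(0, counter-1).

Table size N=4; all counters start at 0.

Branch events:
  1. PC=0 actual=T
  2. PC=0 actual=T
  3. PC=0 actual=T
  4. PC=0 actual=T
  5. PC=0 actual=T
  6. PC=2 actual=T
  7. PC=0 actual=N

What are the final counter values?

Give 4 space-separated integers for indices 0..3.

Ev 1: PC=0 idx=0 pred=N actual=T -> ctr[0]=1
Ev 2: PC=0 idx=0 pred=N actual=T -> ctr[0]=2
Ev 3: PC=0 idx=0 pred=T actual=T -> ctr[0]=3
Ev 4: PC=0 idx=0 pred=T actual=T -> ctr[0]=3
Ev 5: PC=0 idx=0 pred=T actual=T -> ctr[0]=3
Ev 6: PC=2 idx=2 pred=N actual=T -> ctr[2]=1
Ev 7: PC=0 idx=0 pred=T actual=N -> ctr[0]=2

Answer: 2 0 1 0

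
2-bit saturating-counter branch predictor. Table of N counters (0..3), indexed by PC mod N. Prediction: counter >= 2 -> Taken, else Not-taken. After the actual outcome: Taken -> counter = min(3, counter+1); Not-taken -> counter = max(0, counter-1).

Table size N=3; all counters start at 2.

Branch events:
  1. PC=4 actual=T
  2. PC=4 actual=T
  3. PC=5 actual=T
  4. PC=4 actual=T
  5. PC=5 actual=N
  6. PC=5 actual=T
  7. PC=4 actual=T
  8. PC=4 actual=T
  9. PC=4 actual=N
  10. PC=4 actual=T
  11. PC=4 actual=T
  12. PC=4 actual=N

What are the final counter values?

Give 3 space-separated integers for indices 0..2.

Ev 1: PC=4 idx=1 pred=T actual=T -> ctr[1]=3
Ev 2: PC=4 idx=1 pred=T actual=T -> ctr[1]=3
Ev 3: PC=5 idx=2 pred=T actual=T -> ctr[2]=3
Ev 4: PC=4 idx=1 pred=T actual=T -> ctr[1]=3
Ev 5: PC=5 idx=2 pred=T actual=N -> ctr[2]=2
Ev 6: PC=5 idx=2 pred=T actual=T -> ctr[2]=3
Ev 7: PC=4 idx=1 pred=T actual=T -> ctr[1]=3
Ev 8: PC=4 idx=1 pred=T actual=T -> ctr[1]=3
Ev 9: PC=4 idx=1 pred=T actual=N -> ctr[1]=2
Ev 10: PC=4 idx=1 pred=T actual=T -> ctr[1]=3
Ev 11: PC=4 idx=1 pred=T actual=T -> ctr[1]=3
Ev 12: PC=4 idx=1 pred=T actual=N -> ctr[1]=2

Answer: 2 2 3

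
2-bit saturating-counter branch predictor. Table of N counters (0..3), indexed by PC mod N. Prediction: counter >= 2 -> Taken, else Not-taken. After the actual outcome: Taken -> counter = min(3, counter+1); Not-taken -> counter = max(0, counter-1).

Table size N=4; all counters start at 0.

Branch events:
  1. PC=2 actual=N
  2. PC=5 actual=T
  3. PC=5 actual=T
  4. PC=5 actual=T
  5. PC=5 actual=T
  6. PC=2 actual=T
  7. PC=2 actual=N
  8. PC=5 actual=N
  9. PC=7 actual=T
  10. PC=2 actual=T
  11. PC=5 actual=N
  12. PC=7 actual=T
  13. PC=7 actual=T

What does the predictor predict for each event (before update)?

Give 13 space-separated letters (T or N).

Answer: N N N T T N N T N N T N T

Derivation:
Ev 1: PC=2 idx=2 pred=N actual=N -> ctr[2]=0
Ev 2: PC=5 idx=1 pred=N actual=T -> ctr[1]=1
Ev 3: PC=5 idx=1 pred=N actual=T -> ctr[1]=2
Ev 4: PC=5 idx=1 pred=T actual=T -> ctr[1]=3
Ev 5: PC=5 idx=1 pred=T actual=T -> ctr[1]=3
Ev 6: PC=2 idx=2 pred=N actual=T -> ctr[2]=1
Ev 7: PC=2 idx=2 pred=N actual=N -> ctr[2]=0
Ev 8: PC=5 idx=1 pred=T actual=N -> ctr[1]=2
Ev 9: PC=7 idx=3 pred=N actual=T -> ctr[3]=1
Ev 10: PC=2 idx=2 pred=N actual=T -> ctr[2]=1
Ev 11: PC=5 idx=1 pred=T actual=N -> ctr[1]=1
Ev 12: PC=7 idx=3 pred=N actual=T -> ctr[3]=2
Ev 13: PC=7 idx=3 pred=T actual=T -> ctr[3]=3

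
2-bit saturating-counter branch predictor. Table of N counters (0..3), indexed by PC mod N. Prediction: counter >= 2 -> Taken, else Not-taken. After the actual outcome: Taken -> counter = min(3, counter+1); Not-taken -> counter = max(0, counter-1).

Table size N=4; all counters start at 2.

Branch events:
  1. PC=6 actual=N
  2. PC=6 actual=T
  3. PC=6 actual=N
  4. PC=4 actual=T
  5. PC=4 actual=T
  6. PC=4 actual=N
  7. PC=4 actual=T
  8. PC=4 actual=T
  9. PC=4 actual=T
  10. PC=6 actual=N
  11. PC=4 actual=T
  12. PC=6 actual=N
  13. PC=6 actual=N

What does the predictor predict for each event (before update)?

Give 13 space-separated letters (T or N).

Answer: T N T T T T T T T N T N N

Derivation:
Ev 1: PC=6 idx=2 pred=T actual=N -> ctr[2]=1
Ev 2: PC=6 idx=2 pred=N actual=T -> ctr[2]=2
Ev 3: PC=6 idx=2 pred=T actual=N -> ctr[2]=1
Ev 4: PC=4 idx=0 pred=T actual=T -> ctr[0]=3
Ev 5: PC=4 idx=0 pred=T actual=T -> ctr[0]=3
Ev 6: PC=4 idx=0 pred=T actual=N -> ctr[0]=2
Ev 7: PC=4 idx=0 pred=T actual=T -> ctr[0]=3
Ev 8: PC=4 idx=0 pred=T actual=T -> ctr[0]=3
Ev 9: PC=4 idx=0 pred=T actual=T -> ctr[0]=3
Ev 10: PC=6 idx=2 pred=N actual=N -> ctr[2]=0
Ev 11: PC=4 idx=0 pred=T actual=T -> ctr[0]=3
Ev 12: PC=6 idx=2 pred=N actual=N -> ctr[2]=0
Ev 13: PC=6 idx=2 pred=N actual=N -> ctr[2]=0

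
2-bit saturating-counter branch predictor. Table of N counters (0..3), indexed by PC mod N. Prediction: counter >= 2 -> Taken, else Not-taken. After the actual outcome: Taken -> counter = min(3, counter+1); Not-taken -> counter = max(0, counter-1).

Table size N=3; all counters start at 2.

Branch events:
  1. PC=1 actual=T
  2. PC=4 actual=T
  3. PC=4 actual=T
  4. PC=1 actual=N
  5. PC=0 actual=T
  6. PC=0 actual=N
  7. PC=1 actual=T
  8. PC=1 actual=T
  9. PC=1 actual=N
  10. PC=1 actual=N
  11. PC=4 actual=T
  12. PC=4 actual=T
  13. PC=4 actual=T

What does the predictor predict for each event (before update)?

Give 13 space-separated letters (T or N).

Ev 1: PC=1 idx=1 pred=T actual=T -> ctr[1]=3
Ev 2: PC=4 idx=1 pred=T actual=T -> ctr[1]=3
Ev 3: PC=4 idx=1 pred=T actual=T -> ctr[1]=3
Ev 4: PC=1 idx=1 pred=T actual=N -> ctr[1]=2
Ev 5: PC=0 idx=0 pred=T actual=T -> ctr[0]=3
Ev 6: PC=0 idx=0 pred=T actual=N -> ctr[0]=2
Ev 7: PC=1 idx=1 pred=T actual=T -> ctr[1]=3
Ev 8: PC=1 idx=1 pred=T actual=T -> ctr[1]=3
Ev 9: PC=1 idx=1 pred=T actual=N -> ctr[1]=2
Ev 10: PC=1 idx=1 pred=T actual=N -> ctr[1]=1
Ev 11: PC=4 idx=1 pred=N actual=T -> ctr[1]=2
Ev 12: PC=4 idx=1 pred=T actual=T -> ctr[1]=3
Ev 13: PC=4 idx=1 pred=T actual=T -> ctr[1]=3

Answer: T T T T T T T T T T N T T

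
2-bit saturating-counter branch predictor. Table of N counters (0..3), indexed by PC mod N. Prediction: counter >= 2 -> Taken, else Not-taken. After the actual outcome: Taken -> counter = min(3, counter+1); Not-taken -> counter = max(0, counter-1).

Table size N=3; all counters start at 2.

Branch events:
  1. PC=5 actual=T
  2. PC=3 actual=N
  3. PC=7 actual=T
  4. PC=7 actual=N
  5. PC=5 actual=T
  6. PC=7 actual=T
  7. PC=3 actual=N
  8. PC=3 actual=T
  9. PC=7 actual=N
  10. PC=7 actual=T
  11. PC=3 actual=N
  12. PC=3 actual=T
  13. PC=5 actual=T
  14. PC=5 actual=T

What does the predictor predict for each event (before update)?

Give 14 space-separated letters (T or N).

Answer: T T T T T T N N T T N N T T

Derivation:
Ev 1: PC=5 idx=2 pred=T actual=T -> ctr[2]=3
Ev 2: PC=3 idx=0 pred=T actual=N -> ctr[0]=1
Ev 3: PC=7 idx=1 pred=T actual=T -> ctr[1]=3
Ev 4: PC=7 idx=1 pred=T actual=N -> ctr[1]=2
Ev 5: PC=5 idx=2 pred=T actual=T -> ctr[2]=3
Ev 6: PC=7 idx=1 pred=T actual=T -> ctr[1]=3
Ev 7: PC=3 idx=0 pred=N actual=N -> ctr[0]=0
Ev 8: PC=3 idx=0 pred=N actual=T -> ctr[0]=1
Ev 9: PC=7 idx=1 pred=T actual=N -> ctr[1]=2
Ev 10: PC=7 idx=1 pred=T actual=T -> ctr[1]=3
Ev 11: PC=3 idx=0 pred=N actual=N -> ctr[0]=0
Ev 12: PC=3 idx=0 pred=N actual=T -> ctr[0]=1
Ev 13: PC=5 idx=2 pred=T actual=T -> ctr[2]=3
Ev 14: PC=5 idx=2 pred=T actual=T -> ctr[2]=3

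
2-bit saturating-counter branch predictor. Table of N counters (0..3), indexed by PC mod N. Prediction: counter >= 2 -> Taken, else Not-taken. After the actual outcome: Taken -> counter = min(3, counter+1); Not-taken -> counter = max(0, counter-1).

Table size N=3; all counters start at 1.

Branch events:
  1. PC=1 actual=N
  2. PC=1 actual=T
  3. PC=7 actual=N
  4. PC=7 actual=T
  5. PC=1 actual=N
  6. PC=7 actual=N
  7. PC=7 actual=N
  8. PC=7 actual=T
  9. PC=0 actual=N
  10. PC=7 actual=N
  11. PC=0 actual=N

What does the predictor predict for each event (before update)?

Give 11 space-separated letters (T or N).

Ev 1: PC=1 idx=1 pred=N actual=N -> ctr[1]=0
Ev 2: PC=1 idx=1 pred=N actual=T -> ctr[1]=1
Ev 3: PC=7 idx=1 pred=N actual=N -> ctr[1]=0
Ev 4: PC=7 idx=1 pred=N actual=T -> ctr[1]=1
Ev 5: PC=1 idx=1 pred=N actual=N -> ctr[1]=0
Ev 6: PC=7 idx=1 pred=N actual=N -> ctr[1]=0
Ev 7: PC=7 idx=1 pred=N actual=N -> ctr[1]=0
Ev 8: PC=7 idx=1 pred=N actual=T -> ctr[1]=1
Ev 9: PC=0 idx=0 pred=N actual=N -> ctr[0]=0
Ev 10: PC=7 idx=1 pred=N actual=N -> ctr[1]=0
Ev 11: PC=0 idx=0 pred=N actual=N -> ctr[0]=0

Answer: N N N N N N N N N N N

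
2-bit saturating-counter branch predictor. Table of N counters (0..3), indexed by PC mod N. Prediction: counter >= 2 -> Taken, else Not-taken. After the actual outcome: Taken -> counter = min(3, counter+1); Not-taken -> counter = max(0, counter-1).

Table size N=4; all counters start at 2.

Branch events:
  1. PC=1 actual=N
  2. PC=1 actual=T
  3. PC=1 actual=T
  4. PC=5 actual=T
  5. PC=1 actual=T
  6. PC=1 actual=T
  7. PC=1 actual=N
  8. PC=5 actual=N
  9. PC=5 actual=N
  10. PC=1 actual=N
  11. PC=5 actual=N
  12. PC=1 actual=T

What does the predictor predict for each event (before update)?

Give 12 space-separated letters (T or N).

Ev 1: PC=1 idx=1 pred=T actual=N -> ctr[1]=1
Ev 2: PC=1 idx=1 pred=N actual=T -> ctr[1]=2
Ev 3: PC=1 idx=1 pred=T actual=T -> ctr[1]=3
Ev 4: PC=5 idx=1 pred=T actual=T -> ctr[1]=3
Ev 5: PC=1 idx=1 pred=T actual=T -> ctr[1]=3
Ev 6: PC=1 idx=1 pred=T actual=T -> ctr[1]=3
Ev 7: PC=1 idx=1 pred=T actual=N -> ctr[1]=2
Ev 8: PC=5 idx=1 pred=T actual=N -> ctr[1]=1
Ev 9: PC=5 idx=1 pred=N actual=N -> ctr[1]=0
Ev 10: PC=1 idx=1 pred=N actual=N -> ctr[1]=0
Ev 11: PC=5 idx=1 pred=N actual=N -> ctr[1]=0
Ev 12: PC=1 idx=1 pred=N actual=T -> ctr[1]=1

Answer: T N T T T T T T N N N N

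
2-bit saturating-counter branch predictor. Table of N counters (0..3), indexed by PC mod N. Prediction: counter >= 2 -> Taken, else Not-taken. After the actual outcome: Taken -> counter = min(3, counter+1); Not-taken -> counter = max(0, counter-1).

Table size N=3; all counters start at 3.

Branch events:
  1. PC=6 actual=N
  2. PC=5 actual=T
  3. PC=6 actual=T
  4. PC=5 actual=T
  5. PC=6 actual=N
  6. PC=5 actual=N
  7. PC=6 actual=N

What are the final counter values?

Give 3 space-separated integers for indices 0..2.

Answer: 1 3 2

Derivation:
Ev 1: PC=6 idx=0 pred=T actual=N -> ctr[0]=2
Ev 2: PC=5 idx=2 pred=T actual=T -> ctr[2]=3
Ev 3: PC=6 idx=0 pred=T actual=T -> ctr[0]=3
Ev 4: PC=5 idx=2 pred=T actual=T -> ctr[2]=3
Ev 5: PC=6 idx=0 pred=T actual=N -> ctr[0]=2
Ev 6: PC=5 idx=2 pred=T actual=N -> ctr[2]=2
Ev 7: PC=6 idx=0 pred=T actual=N -> ctr[0]=1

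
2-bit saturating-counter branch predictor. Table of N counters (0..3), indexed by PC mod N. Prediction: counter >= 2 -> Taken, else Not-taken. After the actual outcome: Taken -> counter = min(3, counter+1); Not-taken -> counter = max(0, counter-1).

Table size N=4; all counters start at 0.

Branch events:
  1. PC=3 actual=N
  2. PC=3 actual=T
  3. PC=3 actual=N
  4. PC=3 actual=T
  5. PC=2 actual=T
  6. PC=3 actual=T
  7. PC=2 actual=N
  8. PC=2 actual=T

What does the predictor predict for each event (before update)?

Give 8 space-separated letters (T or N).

Ev 1: PC=3 idx=3 pred=N actual=N -> ctr[3]=0
Ev 2: PC=3 idx=3 pred=N actual=T -> ctr[3]=1
Ev 3: PC=3 idx=3 pred=N actual=N -> ctr[3]=0
Ev 4: PC=3 idx=3 pred=N actual=T -> ctr[3]=1
Ev 5: PC=2 idx=2 pred=N actual=T -> ctr[2]=1
Ev 6: PC=3 idx=3 pred=N actual=T -> ctr[3]=2
Ev 7: PC=2 idx=2 pred=N actual=N -> ctr[2]=0
Ev 8: PC=2 idx=2 pred=N actual=T -> ctr[2]=1

Answer: N N N N N N N N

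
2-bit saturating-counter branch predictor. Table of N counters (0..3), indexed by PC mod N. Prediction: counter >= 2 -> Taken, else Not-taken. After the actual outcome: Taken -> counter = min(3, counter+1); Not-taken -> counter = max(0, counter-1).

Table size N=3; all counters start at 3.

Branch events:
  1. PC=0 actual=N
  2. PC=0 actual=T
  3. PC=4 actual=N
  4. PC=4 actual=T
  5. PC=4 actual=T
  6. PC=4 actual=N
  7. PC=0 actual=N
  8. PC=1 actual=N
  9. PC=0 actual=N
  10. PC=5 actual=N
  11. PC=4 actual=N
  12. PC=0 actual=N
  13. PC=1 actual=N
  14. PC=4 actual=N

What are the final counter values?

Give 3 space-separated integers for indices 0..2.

Answer: 0 0 2

Derivation:
Ev 1: PC=0 idx=0 pred=T actual=N -> ctr[0]=2
Ev 2: PC=0 idx=0 pred=T actual=T -> ctr[0]=3
Ev 3: PC=4 idx=1 pred=T actual=N -> ctr[1]=2
Ev 4: PC=4 idx=1 pred=T actual=T -> ctr[1]=3
Ev 5: PC=4 idx=1 pred=T actual=T -> ctr[1]=3
Ev 6: PC=4 idx=1 pred=T actual=N -> ctr[1]=2
Ev 7: PC=0 idx=0 pred=T actual=N -> ctr[0]=2
Ev 8: PC=1 idx=1 pred=T actual=N -> ctr[1]=1
Ev 9: PC=0 idx=0 pred=T actual=N -> ctr[0]=1
Ev 10: PC=5 idx=2 pred=T actual=N -> ctr[2]=2
Ev 11: PC=4 idx=1 pred=N actual=N -> ctr[1]=0
Ev 12: PC=0 idx=0 pred=N actual=N -> ctr[0]=0
Ev 13: PC=1 idx=1 pred=N actual=N -> ctr[1]=0
Ev 14: PC=4 idx=1 pred=N actual=N -> ctr[1]=0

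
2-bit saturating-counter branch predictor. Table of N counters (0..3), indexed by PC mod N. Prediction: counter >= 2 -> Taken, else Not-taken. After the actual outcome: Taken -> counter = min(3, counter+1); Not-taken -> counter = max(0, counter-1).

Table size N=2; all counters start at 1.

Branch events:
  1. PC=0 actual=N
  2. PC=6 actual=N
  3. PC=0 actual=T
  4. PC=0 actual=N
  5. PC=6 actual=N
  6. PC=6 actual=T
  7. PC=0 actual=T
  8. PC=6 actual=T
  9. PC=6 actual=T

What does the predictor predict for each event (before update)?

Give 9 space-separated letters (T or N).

Answer: N N N N N N N T T

Derivation:
Ev 1: PC=0 idx=0 pred=N actual=N -> ctr[0]=0
Ev 2: PC=6 idx=0 pred=N actual=N -> ctr[0]=0
Ev 3: PC=0 idx=0 pred=N actual=T -> ctr[0]=1
Ev 4: PC=0 idx=0 pred=N actual=N -> ctr[0]=0
Ev 5: PC=6 idx=0 pred=N actual=N -> ctr[0]=0
Ev 6: PC=6 idx=0 pred=N actual=T -> ctr[0]=1
Ev 7: PC=0 idx=0 pred=N actual=T -> ctr[0]=2
Ev 8: PC=6 idx=0 pred=T actual=T -> ctr[0]=3
Ev 9: PC=6 idx=0 pred=T actual=T -> ctr[0]=3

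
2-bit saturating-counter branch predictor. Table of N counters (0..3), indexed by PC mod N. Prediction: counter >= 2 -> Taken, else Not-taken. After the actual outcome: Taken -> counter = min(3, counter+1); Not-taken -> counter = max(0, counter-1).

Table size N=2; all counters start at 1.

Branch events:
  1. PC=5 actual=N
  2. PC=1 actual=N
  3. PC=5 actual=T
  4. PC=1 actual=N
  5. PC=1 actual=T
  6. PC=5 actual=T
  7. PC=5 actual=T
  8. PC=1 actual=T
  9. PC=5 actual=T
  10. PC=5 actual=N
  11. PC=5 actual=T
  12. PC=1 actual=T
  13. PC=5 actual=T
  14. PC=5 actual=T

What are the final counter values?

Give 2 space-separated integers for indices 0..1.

Answer: 1 3

Derivation:
Ev 1: PC=5 idx=1 pred=N actual=N -> ctr[1]=0
Ev 2: PC=1 idx=1 pred=N actual=N -> ctr[1]=0
Ev 3: PC=5 idx=1 pred=N actual=T -> ctr[1]=1
Ev 4: PC=1 idx=1 pred=N actual=N -> ctr[1]=0
Ev 5: PC=1 idx=1 pred=N actual=T -> ctr[1]=1
Ev 6: PC=5 idx=1 pred=N actual=T -> ctr[1]=2
Ev 7: PC=5 idx=1 pred=T actual=T -> ctr[1]=3
Ev 8: PC=1 idx=1 pred=T actual=T -> ctr[1]=3
Ev 9: PC=5 idx=1 pred=T actual=T -> ctr[1]=3
Ev 10: PC=5 idx=1 pred=T actual=N -> ctr[1]=2
Ev 11: PC=5 idx=1 pred=T actual=T -> ctr[1]=3
Ev 12: PC=1 idx=1 pred=T actual=T -> ctr[1]=3
Ev 13: PC=5 idx=1 pred=T actual=T -> ctr[1]=3
Ev 14: PC=5 idx=1 pred=T actual=T -> ctr[1]=3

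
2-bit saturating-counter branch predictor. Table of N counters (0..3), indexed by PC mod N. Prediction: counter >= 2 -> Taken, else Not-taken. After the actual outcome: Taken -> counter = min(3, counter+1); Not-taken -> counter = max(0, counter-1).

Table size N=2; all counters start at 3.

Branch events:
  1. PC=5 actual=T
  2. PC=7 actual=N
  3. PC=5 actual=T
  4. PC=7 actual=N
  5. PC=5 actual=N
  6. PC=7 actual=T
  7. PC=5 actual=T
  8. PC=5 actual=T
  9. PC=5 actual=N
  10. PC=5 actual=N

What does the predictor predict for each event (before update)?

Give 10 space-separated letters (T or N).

Ev 1: PC=5 idx=1 pred=T actual=T -> ctr[1]=3
Ev 2: PC=7 idx=1 pred=T actual=N -> ctr[1]=2
Ev 3: PC=5 idx=1 pred=T actual=T -> ctr[1]=3
Ev 4: PC=7 idx=1 pred=T actual=N -> ctr[1]=2
Ev 5: PC=5 idx=1 pred=T actual=N -> ctr[1]=1
Ev 6: PC=7 idx=1 pred=N actual=T -> ctr[1]=2
Ev 7: PC=5 idx=1 pred=T actual=T -> ctr[1]=3
Ev 8: PC=5 idx=1 pred=T actual=T -> ctr[1]=3
Ev 9: PC=5 idx=1 pred=T actual=N -> ctr[1]=2
Ev 10: PC=5 idx=1 pred=T actual=N -> ctr[1]=1

Answer: T T T T T N T T T T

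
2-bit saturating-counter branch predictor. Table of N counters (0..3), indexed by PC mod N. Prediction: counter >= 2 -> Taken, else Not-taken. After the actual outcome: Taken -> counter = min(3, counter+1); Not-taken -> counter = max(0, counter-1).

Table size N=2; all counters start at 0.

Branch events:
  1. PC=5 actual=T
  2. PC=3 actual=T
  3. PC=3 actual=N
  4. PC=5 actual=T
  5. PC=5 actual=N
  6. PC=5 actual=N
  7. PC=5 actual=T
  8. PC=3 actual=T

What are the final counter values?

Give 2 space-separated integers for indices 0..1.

Ev 1: PC=5 idx=1 pred=N actual=T -> ctr[1]=1
Ev 2: PC=3 idx=1 pred=N actual=T -> ctr[1]=2
Ev 3: PC=3 idx=1 pred=T actual=N -> ctr[1]=1
Ev 4: PC=5 idx=1 pred=N actual=T -> ctr[1]=2
Ev 5: PC=5 idx=1 pred=T actual=N -> ctr[1]=1
Ev 6: PC=5 idx=1 pred=N actual=N -> ctr[1]=0
Ev 7: PC=5 idx=1 pred=N actual=T -> ctr[1]=1
Ev 8: PC=3 idx=1 pred=N actual=T -> ctr[1]=2

Answer: 0 2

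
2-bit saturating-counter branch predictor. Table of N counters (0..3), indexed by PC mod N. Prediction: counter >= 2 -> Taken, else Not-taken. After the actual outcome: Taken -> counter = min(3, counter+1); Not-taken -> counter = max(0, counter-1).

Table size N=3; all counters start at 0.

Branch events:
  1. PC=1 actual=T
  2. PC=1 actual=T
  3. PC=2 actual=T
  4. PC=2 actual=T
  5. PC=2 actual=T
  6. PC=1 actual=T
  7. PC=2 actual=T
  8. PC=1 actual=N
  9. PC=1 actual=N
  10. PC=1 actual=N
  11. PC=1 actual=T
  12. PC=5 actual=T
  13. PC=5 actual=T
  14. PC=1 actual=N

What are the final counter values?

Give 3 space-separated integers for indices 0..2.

Ev 1: PC=1 idx=1 pred=N actual=T -> ctr[1]=1
Ev 2: PC=1 idx=1 pred=N actual=T -> ctr[1]=2
Ev 3: PC=2 idx=2 pred=N actual=T -> ctr[2]=1
Ev 4: PC=2 idx=2 pred=N actual=T -> ctr[2]=2
Ev 5: PC=2 idx=2 pred=T actual=T -> ctr[2]=3
Ev 6: PC=1 idx=1 pred=T actual=T -> ctr[1]=3
Ev 7: PC=2 idx=2 pred=T actual=T -> ctr[2]=3
Ev 8: PC=1 idx=1 pred=T actual=N -> ctr[1]=2
Ev 9: PC=1 idx=1 pred=T actual=N -> ctr[1]=1
Ev 10: PC=1 idx=1 pred=N actual=N -> ctr[1]=0
Ev 11: PC=1 idx=1 pred=N actual=T -> ctr[1]=1
Ev 12: PC=5 idx=2 pred=T actual=T -> ctr[2]=3
Ev 13: PC=5 idx=2 pred=T actual=T -> ctr[2]=3
Ev 14: PC=1 idx=1 pred=N actual=N -> ctr[1]=0

Answer: 0 0 3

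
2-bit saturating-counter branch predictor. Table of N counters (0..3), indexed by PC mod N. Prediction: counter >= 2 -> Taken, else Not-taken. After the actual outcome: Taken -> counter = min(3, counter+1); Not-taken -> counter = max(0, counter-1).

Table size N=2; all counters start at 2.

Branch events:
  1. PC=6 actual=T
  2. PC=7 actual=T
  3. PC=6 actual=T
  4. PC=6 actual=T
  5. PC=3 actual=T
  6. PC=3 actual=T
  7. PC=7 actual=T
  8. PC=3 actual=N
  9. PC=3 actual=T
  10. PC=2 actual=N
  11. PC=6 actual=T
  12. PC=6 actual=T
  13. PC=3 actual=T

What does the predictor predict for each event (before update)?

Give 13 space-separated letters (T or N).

Ev 1: PC=6 idx=0 pred=T actual=T -> ctr[0]=3
Ev 2: PC=7 idx=1 pred=T actual=T -> ctr[1]=3
Ev 3: PC=6 idx=0 pred=T actual=T -> ctr[0]=3
Ev 4: PC=6 idx=0 pred=T actual=T -> ctr[0]=3
Ev 5: PC=3 idx=1 pred=T actual=T -> ctr[1]=3
Ev 6: PC=3 idx=1 pred=T actual=T -> ctr[1]=3
Ev 7: PC=7 idx=1 pred=T actual=T -> ctr[1]=3
Ev 8: PC=3 idx=1 pred=T actual=N -> ctr[1]=2
Ev 9: PC=3 idx=1 pred=T actual=T -> ctr[1]=3
Ev 10: PC=2 idx=0 pred=T actual=N -> ctr[0]=2
Ev 11: PC=6 idx=0 pred=T actual=T -> ctr[0]=3
Ev 12: PC=6 idx=0 pred=T actual=T -> ctr[0]=3
Ev 13: PC=3 idx=1 pred=T actual=T -> ctr[1]=3

Answer: T T T T T T T T T T T T T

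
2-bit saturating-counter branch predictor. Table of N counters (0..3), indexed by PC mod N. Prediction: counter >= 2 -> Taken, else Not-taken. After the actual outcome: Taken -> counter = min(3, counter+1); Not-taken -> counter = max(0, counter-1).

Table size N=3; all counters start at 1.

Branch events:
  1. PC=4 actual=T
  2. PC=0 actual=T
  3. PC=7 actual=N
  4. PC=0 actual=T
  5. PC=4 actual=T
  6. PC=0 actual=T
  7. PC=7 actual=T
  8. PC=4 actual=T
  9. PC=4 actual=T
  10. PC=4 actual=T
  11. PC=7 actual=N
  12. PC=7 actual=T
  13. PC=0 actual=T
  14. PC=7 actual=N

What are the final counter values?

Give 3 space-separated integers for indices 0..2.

Answer: 3 2 1

Derivation:
Ev 1: PC=4 idx=1 pred=N actual=T -> ctr[1]=2
Ev 2: PC=0 idx=0 pred=N actual=T -> ctr[0]=2
Ev 3: PC=7 idx=1 pred=T actual=N -> ctr[1]=1
Ev 4: PC=0 idx=0 pred=T actual=T -> ctr[0]=3
Ev 5: PC=4 idx=1 pred=N actual=T -> ctr[1]=2
Ev 6: PC=0 idx=0 pred=T actual=T -> ctr[0]=3
Ev 7: PC=7 idx=1 pred=T actual=T -> ctr[1]=3
Ev 8: PC=4 idx=1 pred=T actual=T -> ctr[1]=3
Ev 9: PC=4 idx=1 pred=T actual=T -> ctr[1]=3
Ev 10: PC=4 idx=1 pred=T actual=T -> ctr[1]=3
Ev 11: PC=7 idx=1 pred=T actual=N -> ctr[1]=2
Ev 12: PC=7 idx=1 pred=T actual=T -> ctr[1]=3
Ev 13: PC=0 idx=0 pred=T actual=T -> ctr[0]=3
Ev 14: PC=7 idx=1 pred=T actual=N -> ctr[1]=2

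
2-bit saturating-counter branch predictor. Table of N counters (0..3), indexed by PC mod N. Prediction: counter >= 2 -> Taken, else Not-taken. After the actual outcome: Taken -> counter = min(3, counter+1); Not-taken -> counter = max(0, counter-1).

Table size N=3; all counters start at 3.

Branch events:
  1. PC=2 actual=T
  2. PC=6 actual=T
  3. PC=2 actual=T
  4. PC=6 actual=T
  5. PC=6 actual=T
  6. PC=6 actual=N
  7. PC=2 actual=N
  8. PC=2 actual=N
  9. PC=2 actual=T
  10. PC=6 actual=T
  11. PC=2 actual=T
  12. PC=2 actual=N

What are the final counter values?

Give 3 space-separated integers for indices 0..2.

Answer: 3 3 2

Derivation:
Ev 1: PC=2 idx=2 pred=T actual=T -> ctr[2]=3
Ev 2: PC=6 idx=0 pred=T actual=T -> ctr[0]=3
Ev 3: PC=2 idx=2 pred=T actual=T -> ctr[2]=3
Ev 4: PC=6 idx=0 pred=T actual=T -> ctr[0]=3
Ev 5: PC=6 idx=0 pred=T actual=T -> ctr[0]=3
Ev 6: PC=6 idx=0 pred=T actual=N -> ctr[0]=2
Ev 7: PC=2 idx=2 pred=T actual=N -> ctr[2]=2
Ev 8: PC=2 idx=2 pred=T actual=N -> ctr[2]=1
Ev 9: PC=2 idx=2 pred=N actual=T -> ctr[2]=2
Ev 10: PC=6 idx=0 pred=T actual=T -> ctr[0]=3
Ev 11: PC=2 idx=2 pred=T actual=T -> ctr[2]=3
Ev 12: PC=2 idx=2 pred=T actual=N -> ctr[2]=2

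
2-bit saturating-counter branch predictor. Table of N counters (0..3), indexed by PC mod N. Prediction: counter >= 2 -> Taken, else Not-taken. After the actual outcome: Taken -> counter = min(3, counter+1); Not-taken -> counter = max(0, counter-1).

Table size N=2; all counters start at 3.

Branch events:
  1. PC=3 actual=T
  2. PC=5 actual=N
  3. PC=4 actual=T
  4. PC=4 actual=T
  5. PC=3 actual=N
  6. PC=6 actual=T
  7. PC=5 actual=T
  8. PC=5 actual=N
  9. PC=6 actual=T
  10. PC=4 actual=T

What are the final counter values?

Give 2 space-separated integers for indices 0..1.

Ev 1: PC=3 idx=1 pred=T actual=T -> ctr[1]=3
Ev 2: PC=5 idx=1 pred=T actual=N -> ctr[1]=2
Ev 3: PC=4 idx=0 pred=T actual=T -> ctr[0]=3
Ev 4: PC=4 idx=0 pred=T actual=T -> ctr[0]=3
Ev 5: PC=3 idx=1 pred=T actual=N -> ctr[1]=1
Ev 6: PC=6 idx=0 pred=T actual=T -> ctr[0]=3
Ev 7: PC=5 idx=1 pred=N actual=T -> ctr[1]=2
Ev 8: PC=5 idx=1 pred=T actual=N -> ctr[1]=1
Ev 9: PC=6 idx=0 pred=T actual=T -> ctr[0]=3
Ev 10: PC=4 idx=0 pred=T actual=T -> ctr[0]=3

Answer: 3 1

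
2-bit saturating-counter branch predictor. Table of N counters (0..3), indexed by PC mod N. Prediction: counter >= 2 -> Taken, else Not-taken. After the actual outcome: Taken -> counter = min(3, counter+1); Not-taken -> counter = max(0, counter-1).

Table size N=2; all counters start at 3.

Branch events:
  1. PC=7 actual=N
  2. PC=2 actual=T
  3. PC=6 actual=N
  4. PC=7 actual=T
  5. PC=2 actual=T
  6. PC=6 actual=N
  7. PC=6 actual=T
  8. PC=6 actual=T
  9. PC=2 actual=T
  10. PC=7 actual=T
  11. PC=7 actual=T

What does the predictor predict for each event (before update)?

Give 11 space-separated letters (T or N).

Ev 1: PC=7 idx=1 pred=T actual=N -> ctr[1]=2
Ev 2: PC=2 idx=0 pred=T actual=T -> ctr[0]=3
Ev 3: PC=6 idx=0 pred=T actual=N -> ctr[0]=2
Ev 4: PC=7 idx=1 pred=T actual=T -> ctr[1]=3
Ev 5: PC=2 idx=0 pred=T actual=T -> ctr[0]=3
Ev 6: PC=6 idx=0 pred=T actual=N -> ctr[0]=2
Ev 7: PC=6 idx=0 pred=T actual=T -> ctr[0]=3
Ev 8: PC=6 idx=0 pred=T actual=T -> ctr[0]=3
Ev 9: PC=2 idx=0 pred=T actual=T -> ctr[0]=3
Ev 10: PC=7 idx=1 pred=T actual=T -> ctr[1]=3
Ev 11: PC=7 idx=1 pred=T actual=T -> ctr[1]=3

Answer: T T T T T T T T T T T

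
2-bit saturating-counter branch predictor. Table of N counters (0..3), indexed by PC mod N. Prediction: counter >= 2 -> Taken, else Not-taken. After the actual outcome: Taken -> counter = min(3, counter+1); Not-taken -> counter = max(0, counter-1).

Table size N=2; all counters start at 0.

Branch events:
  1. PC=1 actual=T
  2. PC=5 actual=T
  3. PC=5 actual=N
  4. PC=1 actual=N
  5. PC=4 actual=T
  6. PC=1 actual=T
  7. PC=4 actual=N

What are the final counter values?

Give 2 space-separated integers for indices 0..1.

Ev 1: PC=1 idx=1 pred=N actual=T -> ctr[1]=1
Ev 2: PC=5 idx=1 pred=N actual=T -> ctr[1]=2
Ev 3: PC=5 idx=1 pred=T actual=N -> ctr[1]=1
Ev 4: PC=1 idx=1 pred=N actual=N -> ctr[1]=0
Ev 5: PC=4 idx=0 pred=N actual=T -> ctr[0]=1
Ev 6: PC=1 idx=1 pred=N actual=T -> ctr[1]=1
Ev 7: PC=4 idx=0 pred=N actual=N -> ctr[0]=0

Answer: 0 1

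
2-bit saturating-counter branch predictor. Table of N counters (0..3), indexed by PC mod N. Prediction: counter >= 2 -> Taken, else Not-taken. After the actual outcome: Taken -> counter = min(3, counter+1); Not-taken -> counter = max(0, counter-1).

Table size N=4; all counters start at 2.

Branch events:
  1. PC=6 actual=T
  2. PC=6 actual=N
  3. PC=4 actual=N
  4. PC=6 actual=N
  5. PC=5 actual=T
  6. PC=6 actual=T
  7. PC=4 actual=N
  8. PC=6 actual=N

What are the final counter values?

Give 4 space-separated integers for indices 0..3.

Ev 1: PC=6 idx=2 pred=T actual=T -> ctr[2]=3
Ev 2: PC=6 idx=2 pred=T actual=N -> ctr[2]=2
Ev 3: PC=4 idx=0 pred=T actual=N -> ctr[0]=1
Ev 4: PC=6 idx=2 pred=T actual=N -> ctr[2]=1
Ev 5: PC=5 idx=1 pred=T actual=T -> ctr[1]=3
Ev 6: PC=6 idx=2 pred=N actual=T -> ctr[2]=2
Ev 7: PC=4 idx=0 pred=N actual=N -> ctr[0]=0
Ev 8: PC=6 idx=2 pred=T actual=N -> ctr[2]=1

Answer: 0 3 1 2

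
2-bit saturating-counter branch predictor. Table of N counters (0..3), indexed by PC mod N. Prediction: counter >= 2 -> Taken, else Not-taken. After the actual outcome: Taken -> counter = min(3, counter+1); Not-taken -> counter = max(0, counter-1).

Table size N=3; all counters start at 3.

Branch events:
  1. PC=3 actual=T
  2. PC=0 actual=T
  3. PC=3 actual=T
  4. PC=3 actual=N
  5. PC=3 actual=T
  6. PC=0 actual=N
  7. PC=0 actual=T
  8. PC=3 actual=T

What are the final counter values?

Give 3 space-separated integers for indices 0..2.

Ev 1: PC=3 idx=0 pred=T actual=T -> ctr[0]=3
Ev 2: PC=0 idx=0 pred=T actual=T -> ctr[0]=3
Ev 3: PC=3 idx=0 pred=T actual=T -> ctr[0]=3
Ev 4: PC=3 idx=0 pred=T actual=N -> ctr[0]=2
Ev 5: PC=3 idx=0 pred=T actual=T -> ctr[0]=3
Ev 6: PC=0 idx=0 pred=T actual=N -> ctr[0]=2
Ev 7: PC=0 idx=0 pred=T actual=T -> ctr[0]=3
Ev 8: PC=3 idx=0 pred=T actual=T -> ctr[0]=3

Answer: 3 3 3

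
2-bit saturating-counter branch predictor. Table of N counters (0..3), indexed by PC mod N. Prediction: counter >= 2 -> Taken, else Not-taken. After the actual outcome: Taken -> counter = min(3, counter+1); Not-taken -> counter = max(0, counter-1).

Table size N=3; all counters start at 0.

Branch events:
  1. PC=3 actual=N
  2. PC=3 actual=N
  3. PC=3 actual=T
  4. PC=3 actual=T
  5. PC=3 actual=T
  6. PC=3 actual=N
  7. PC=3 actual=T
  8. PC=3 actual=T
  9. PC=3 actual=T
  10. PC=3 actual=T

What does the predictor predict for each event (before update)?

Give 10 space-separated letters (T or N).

Answer: N N N N T T T T T T

Derivation:
Ev 1: PC=3 idx=0 pred=N actual=N -> ctr[0]=0
Ev 2: PC=3 idx=0 pred=N actual=N -> ctr[0]=0
Ev 3: PC=3 idx=0 pred=N actual=T -> ctr[0]=1
Ev 4: PC=3 idx=0 pred=N actual=T -> ctr[0]=2
Ev 5: PC=3 idx=0 pred=T actual=T -> ctr[0]=3
Ev 6: PC=3 idx=0 pred=T actual=N -> ctr[0]=2
Ev 7: PC=3 idx=0 pred=T actual=T -> ctr[0]=3
Ev 8: PC=3 idx=0 pred=T actual=T -> ctr[0]=3
Ev 9: PC=3 idx=0 pred=T actual=T -> ctr[0]=3
Ev 10: PC=3 idx=0 pred=T actual=T -> ctr[0]=3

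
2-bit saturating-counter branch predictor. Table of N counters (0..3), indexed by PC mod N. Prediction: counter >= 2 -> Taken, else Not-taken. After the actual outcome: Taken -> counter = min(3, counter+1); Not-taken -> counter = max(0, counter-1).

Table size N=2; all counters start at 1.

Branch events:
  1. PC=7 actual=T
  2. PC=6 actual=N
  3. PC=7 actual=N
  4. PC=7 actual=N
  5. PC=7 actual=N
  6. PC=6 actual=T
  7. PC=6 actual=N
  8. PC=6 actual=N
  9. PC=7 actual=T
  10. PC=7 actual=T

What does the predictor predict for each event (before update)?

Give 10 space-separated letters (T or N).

Answer: N N T N N N N N N N

Derivation:
Ev 1: PC=7 idx=1 pred=N actual=T -> ctr[1]=2
Ev 2: PC=6 idx=0 pred=N actual=N -> ctr[0]=0
Ev 3: PC=7 idx=1 pred=T actual=N -> ctr[1]=1
Ev 4: PC=7 idx=1 pred=N actual=N -> ctr[1]=0
Ev 5: PC=7 idx=1 pred=N actual=N -> ctr[1]=0
Ev 6: PC=6 idx=0 pred=N actual=T -> ctr[0]=1
Ev 7: PC=6 idx=0 pred=N actual=N -> ctr[0]=0
Ev 8: PC=6 idx=0 pred=N actual=N -> ctr[0]=0
Ev 9: PC=7 idx=1 pred=N actual=T -> ctr[1]=1
Ev 10: PC=7 idx=1 pred=N actual=T -> ctr[1]=2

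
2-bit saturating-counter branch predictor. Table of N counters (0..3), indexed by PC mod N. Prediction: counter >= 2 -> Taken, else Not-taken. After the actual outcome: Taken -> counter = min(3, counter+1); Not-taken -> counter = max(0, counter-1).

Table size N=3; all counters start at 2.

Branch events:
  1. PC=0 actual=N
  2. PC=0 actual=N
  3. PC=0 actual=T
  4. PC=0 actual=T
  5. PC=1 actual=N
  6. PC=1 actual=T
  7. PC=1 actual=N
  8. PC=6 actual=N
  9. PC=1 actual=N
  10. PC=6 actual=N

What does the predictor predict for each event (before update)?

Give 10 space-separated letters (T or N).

Ev 1: PC=0 idx=0 pred=T actual=N -> ctr[0]=1
Ev 2: PC=0 idx=0 pred=N actual=N -> ctr[0]=0
Ev 3: PC=0 idx=0 pred=N actual=T -> ctr[0]=1
Ev 4: PC=0 idx=0 pred=N actual=T -> ctr[0]=2
Ev 5: PC=1 idx=1 pred=T actual=N -> ctr[1]=1
Ev 6: PC=1 idx=1 pred=N actual=T -> ctr[1]=2
Ev 7: PC=1 idx=1 pred=T actual=N -> ctr[1]=1
Ev 8: PC=6 idx=0 pred=T actual=N -> ctr[0]=1
Ev 9: PC=1 idx=1 pred=N actual=N -> ctr[1]=0
Ev 10: PC=6 idx=0 pred=N actual=N -> ctr[0]=0

Answer: T N N N T N T T N N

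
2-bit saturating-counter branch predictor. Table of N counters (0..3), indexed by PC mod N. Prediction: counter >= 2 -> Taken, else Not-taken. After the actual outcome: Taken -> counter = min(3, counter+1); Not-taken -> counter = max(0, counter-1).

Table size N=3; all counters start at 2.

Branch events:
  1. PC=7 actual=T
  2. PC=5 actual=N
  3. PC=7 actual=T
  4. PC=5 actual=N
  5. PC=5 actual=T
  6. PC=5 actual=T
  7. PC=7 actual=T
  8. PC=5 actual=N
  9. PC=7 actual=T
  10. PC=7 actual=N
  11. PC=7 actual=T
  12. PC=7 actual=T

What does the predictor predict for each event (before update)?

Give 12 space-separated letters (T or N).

Ev 1: PC=7 idx=1 pred=T actual=T -> ctr[1]=3
Ev 2: PC=5 idx=2 pred=T actual=N -> ctr[2]=1
Ev 3: PC=7 idx=1 pred=T actual=T -> ctr[1]=3
Ev 4: PC=5 idx=2 pred=N actual=N -> ctr[2]=0
Ev 5: PC=5 idx=2 pred=N actual=T -> ctr[2]=1
Ev 6: PC=5 idx=2 pred=N actual=T -> ctr[2]=2
Ev 7: PC=7 idx=1 pred=T actual=T -> ctr[1]=3
Ev 8: PC=5 idx=2 pred=T actual=N -> ctr[2]=1
Ev 9: PC=7 idx=1 pred=T actual=T -> ctr[1]=3
Ev 10: PC=7 idx=1 pred=T actual=N -> ctr[1]=2
Ev 11: PC=7 idx=1 pred=T actual=T -> ctr[1]=3
Ev 12: PC=7 idx=1 pred=T actual=T -> ctr[1]=3

Answer: T T T N N N T T T T T T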